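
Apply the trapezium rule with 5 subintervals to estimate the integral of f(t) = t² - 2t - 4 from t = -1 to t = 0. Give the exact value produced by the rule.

h = (0 − (-1))/5 = 0.2.
Nodes t₀,…,t₅ = -1, -0.8, -0.6, -0.4, -0.2, 0.
f(t) = t² - 2t - 4: f₀=-1, f₁=-1.76, f₂=-2.44, f₃=-3.04, f₄=-3.56, f₅=-4.
(h/2)·[f₀ + 2f₁ + 2f₂ + 2f₃ + 2f₄ + f₅] = 0.1·(-26.6) = -2.66.

-2.66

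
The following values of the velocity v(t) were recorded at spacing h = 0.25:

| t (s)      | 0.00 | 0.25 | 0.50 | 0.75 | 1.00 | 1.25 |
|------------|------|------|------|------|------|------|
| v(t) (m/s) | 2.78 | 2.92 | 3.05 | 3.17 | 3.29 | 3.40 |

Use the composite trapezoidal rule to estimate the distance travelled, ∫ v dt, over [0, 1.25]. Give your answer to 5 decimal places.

3.88000

h = 0.25, n = 5.
(h/2)·[y₀ + 2y₁ + 2y₂ + 2y₃ + 2y₄ + y₅] = 0.125·(31.04) = 3.88000.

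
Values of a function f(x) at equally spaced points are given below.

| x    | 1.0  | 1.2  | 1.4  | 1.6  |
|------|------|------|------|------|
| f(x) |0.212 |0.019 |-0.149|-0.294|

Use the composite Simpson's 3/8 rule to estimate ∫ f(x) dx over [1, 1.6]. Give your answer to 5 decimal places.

-0.03540

h = 0.2, n = 3.
(3h/8)·[y₀ + 3y₁ + 3y₂ + y₃] = 0.075·(-0.472) = -0.03540.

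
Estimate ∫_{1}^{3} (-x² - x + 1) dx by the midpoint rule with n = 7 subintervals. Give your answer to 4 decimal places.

h = (3 − 1)/7 = 0.285714.
Midpoints m₁,…,m₇ = 1.142857, 1.428571, 1.714286, 2, 2.285714, 2.571429, 2.857143.
f(m₁)=-1.448980, f(m₂)=-2.469388, f(m₃)=-3.653061, f(m₄)=-5, f(m₅)=-6.510204, f(m₆)=-8.183673, f(m₇)=-10.020408.
h·[f(m₁) + f(m₂) + f(m₃) + f(m₄) + f(m₅) + f(m₆) + f(m₇)] = 0.285714·(-37.285714) = -10.6531.

-10.6531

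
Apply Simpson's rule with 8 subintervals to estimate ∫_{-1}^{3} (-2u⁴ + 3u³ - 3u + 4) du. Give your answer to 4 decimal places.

-33.6667

h = (3 − (-1))/8 = 0.5.
Nodes u₀,…,u₈ = -1, -0.5, 0, 0.5, 1, 1.5, 2, 2.5, 3.
f(u) = -2u⁴ + 3u³ - 3u + 4: f₀=2, f₁=5, f₂=4, f₃=2.75, f₄=2, f₅=-0.5, f₆=-10, f₇=-34.75, f₈=-86.
(h/3)·[f₀ + 4f₁ + 2f₂ + 4f₃ + 2f₄ + 4f₅ + 2f₆ + 4f₇ + f₈] = 0.166667·(-202) = -33.6667.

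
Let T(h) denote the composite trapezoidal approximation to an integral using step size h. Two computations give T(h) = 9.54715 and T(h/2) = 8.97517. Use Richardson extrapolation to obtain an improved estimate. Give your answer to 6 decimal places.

8.784510

R = (4·T(h/2) − T(h)) / 3 = (4·8.97517 − 9.54715)/3 = (26.35353)/3 = 8.784510.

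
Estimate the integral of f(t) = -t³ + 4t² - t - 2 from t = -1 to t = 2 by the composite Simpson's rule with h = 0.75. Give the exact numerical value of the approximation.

h = (2 − (-1))/4 = 0.75.
Nodes t₀,…,t₄ = -1, -0.25, 0.5, 1.25, 2.
f(t) = -t³ + 4t² - t - 2: f₀=4, f₁=-1.484375, f₂=-1.625, f₃=1.046875, f₄=4.
(h/3)·[f₀ + 4f₁ + 2f₂ + 4f₃ + f₄] = 0.25·(3) = 0.75.

0.75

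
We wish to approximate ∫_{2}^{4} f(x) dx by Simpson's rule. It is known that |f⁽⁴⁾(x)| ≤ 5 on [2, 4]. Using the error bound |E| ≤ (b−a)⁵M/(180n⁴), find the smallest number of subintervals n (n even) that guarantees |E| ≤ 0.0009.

Need 160/(180n⁴) ≤ 0.0009.
n⁴ ≥ 160/(180·0.0009) = 987.654 ⇒ n ≥ 5.6060, so the smallest even n is 6. (n must be even for Simpson's rule.)

6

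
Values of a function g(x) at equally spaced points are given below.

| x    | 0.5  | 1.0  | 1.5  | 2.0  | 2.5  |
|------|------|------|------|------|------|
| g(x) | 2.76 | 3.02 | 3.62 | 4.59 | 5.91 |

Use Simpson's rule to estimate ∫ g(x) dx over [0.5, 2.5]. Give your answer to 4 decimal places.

7.7250

h = 0.5, n = 4.
(h/3)·[y₀ + 4y₁ + 2y₂ + 4y₃ + y₄] = 0.166667·(46.35) = 7.7250.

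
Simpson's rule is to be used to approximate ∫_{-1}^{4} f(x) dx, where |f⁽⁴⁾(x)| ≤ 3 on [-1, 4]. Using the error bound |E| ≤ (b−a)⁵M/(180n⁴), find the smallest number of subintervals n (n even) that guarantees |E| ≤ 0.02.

8

Need 9375/(180n⁴) ≤ 0.02.
n⁴ ≥ 9375/(180·0.02) = 2604.17 ⇒ n ≥ 7.1436, so the smallest even n is 8. (n must be even for Simpson's rule.)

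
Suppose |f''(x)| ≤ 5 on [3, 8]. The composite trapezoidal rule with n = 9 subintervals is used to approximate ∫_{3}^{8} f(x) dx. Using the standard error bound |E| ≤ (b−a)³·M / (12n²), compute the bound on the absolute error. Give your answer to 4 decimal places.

|E| ≤ (5)³·5 / (12·9²) = 625/972 = 0.6430.

0.6430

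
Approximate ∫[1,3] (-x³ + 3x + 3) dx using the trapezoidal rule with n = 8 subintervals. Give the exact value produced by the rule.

h = (3 − 1)/8 = 0.25.
Nodes x₀,…,x₈ = 1, 1.25, 1.5, 1.75, 2, 2.25, 2.5, 2.75, 3.
f(x) = -x³ + 3x + 3: f₀=5, f₁=4.796875, f₂=4.125, f₃=2.890625, f₄=1, f₅=-1.640625, f₆=-5.125, f₇=-9.546875, f₈=-15.
(h/2)·[f₀ + 2f₁ + 2f₂ + 2f₃ + 2f₄ + 2f₅ + 2f₆ + 2f₇ + f₈] = 0.125·(-17) = -2.125.

-2.125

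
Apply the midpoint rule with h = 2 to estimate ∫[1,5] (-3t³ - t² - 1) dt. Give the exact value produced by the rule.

h = (5 − 1)/2 = 2.
Midpoints m₁,…,m₂ = 2, 4.
f(m₁)=-29, f(m₂)=-209.
h·[f(m₁) + f(m₂)] = 2·(-238) = -476.

-476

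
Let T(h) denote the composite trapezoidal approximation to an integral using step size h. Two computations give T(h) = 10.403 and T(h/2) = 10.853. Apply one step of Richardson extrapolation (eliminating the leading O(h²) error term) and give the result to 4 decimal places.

R = (4·T(h/2) − T(h)) / 3 = (4·10.853 − 10.403)/3 = (33.009)/3 = 11.0030.

11.0030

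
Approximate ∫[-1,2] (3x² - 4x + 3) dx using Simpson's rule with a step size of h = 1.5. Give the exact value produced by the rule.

12

h = (2 − (-1))/2 = 1.5.
Nodes x₀,…,x₂ = -1, 0.5, 2.
f(x) = 3x² - 4x + 3: f₀=10, f₁=1.75, f₂=7.
(h/3)·[f₀ + 4f₁ + f₂] = 0.5·(24) = 12.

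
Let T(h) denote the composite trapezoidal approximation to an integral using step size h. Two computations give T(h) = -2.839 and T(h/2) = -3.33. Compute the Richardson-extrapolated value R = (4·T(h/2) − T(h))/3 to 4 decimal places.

-3.4937

R = (4·T(h/2) − T(h)) / 3 = (4·(-3.33) − (-2.839))/3 = (-10.481)/3 = -3.4937.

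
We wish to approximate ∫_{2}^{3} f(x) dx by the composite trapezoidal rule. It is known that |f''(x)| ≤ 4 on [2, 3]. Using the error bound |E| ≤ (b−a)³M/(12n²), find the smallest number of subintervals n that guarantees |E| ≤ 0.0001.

58

Need 4/(12n²) ≤ 0.0001.
n² ≥ 4/(12·0.0001) = 3333.33 ⇒ n ≥ 57.7350, so the smallest n is 58.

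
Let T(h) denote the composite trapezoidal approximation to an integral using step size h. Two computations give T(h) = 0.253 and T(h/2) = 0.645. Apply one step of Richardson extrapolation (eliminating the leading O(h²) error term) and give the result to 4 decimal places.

0.7757

R = (4·T(h/2) − T(h)) / 3 = (4·0.645 − 0.253)/3 = (2.327)/3 = 0.7757.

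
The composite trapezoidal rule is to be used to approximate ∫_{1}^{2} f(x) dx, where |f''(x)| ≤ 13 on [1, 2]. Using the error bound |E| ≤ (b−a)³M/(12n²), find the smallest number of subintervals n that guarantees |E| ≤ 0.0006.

43

Need 13/(12n²) ≤ 0.0006.
n² ≥ 13/(12·0.0006) = 1805.56 ⇒ n ≥ 42.4918, so the smallest n is 43.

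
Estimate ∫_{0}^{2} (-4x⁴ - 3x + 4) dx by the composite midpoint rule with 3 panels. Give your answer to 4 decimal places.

-21.2757

h = (2 − 0)/3 = 0.666667.
Midpoints m₁,…,m₃ = 0.333333, 1, 1.666667.
f(m₁)=2.950617, f(m₂)=-3, f(m₃)=-31.864198.
h·[f(m₁) + f(m₂) + f(m₃)] = 0.666667·(-31.913580) = -21.2757.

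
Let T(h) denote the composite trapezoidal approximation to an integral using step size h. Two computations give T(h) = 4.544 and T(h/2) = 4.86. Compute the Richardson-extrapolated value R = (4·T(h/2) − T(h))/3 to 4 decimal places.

4.9653

R = (4·T(h/2) − T(h)) / 3 = (4·4.86 − 4.544)/3 = (14.896)/3 = 4.9653.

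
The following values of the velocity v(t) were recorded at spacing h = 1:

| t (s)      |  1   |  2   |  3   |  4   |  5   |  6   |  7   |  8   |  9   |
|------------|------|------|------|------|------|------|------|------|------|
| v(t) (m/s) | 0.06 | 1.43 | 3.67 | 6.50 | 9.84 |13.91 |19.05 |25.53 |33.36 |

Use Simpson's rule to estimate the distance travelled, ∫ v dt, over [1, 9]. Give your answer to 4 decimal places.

96.0067

h = 1, n = 8.
(h/3)·[y₀ + 4y₁ + 2y₂ + 4y₃ + 2y₄ + 4y₅ + 2y₆ + 4y₇ + y₈] = 0.333333·(288.02) = 96.0067.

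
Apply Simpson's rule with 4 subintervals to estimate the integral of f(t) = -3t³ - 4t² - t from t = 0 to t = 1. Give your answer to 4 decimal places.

h = (1 − 0)/4 = 0.25.
Nodes t₀,…,t₄ = 0, 0.25, 0.5, 0.75, 1.
f(t) = -3t³ - 4t² - t: f₀=0, f₁=-0.546875, f₂=-1.875, f₃=-4.265625, f₄=-8.
(h/3)·[f₀ + 4f₁ + 2f₂ + 4f₃ + f₄] = 0.083333·(-31) = -2.5833.

-2.5833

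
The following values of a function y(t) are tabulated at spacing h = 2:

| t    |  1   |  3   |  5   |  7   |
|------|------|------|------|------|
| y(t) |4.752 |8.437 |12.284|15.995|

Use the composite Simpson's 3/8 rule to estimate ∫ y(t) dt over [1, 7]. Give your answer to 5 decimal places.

62.18250

h = 2, n = 3.
(3h/8)·[y₀ + 3y₁ + 3y₂ + y₃] = 0.75·(82.910) = 62.18250.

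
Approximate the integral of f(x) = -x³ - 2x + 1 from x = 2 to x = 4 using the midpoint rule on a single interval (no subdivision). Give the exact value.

M = (b−a)·f(3) = 2·(-32) = -64.

-64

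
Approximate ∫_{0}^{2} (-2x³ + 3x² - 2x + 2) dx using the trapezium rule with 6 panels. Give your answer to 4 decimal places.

-0.1111

h = (2 − 0)/6 = 0.333333.
Nodes x₀,…,x₆ = 0, 0.333333, 0.666667, 1, 1.333333, 1.666667, 2.
f(x) = -2x³ + 3x² - 2x + 2: f₀=2, f₁=1.592593, f₂=1.407407, f₃=1, f₄=-0.074074, f₅=-2.259259, f₆=-6.
(h/2)·[f₀ + 2f₁ + 2f₂ + 2f₃ + 2f₄ + 2f₅ + f₆] = 0.166667·(-0.666667) = -0.1111.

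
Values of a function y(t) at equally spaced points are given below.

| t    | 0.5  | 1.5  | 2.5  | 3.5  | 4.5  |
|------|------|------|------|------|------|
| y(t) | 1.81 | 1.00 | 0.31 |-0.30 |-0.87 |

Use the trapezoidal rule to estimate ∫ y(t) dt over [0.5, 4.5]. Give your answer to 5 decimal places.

h = 1, n = 4.
(h/2)·[y₀ + 2y₁ + 2y₂ + 2y₃ + y₄] = 0.5·(2.96) = 1.48000.

1.48000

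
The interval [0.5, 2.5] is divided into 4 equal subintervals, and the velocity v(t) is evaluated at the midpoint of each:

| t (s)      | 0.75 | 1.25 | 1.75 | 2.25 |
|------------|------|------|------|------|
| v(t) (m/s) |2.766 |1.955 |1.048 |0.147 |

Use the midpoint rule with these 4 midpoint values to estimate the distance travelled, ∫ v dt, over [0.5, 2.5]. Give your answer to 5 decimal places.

2.95800

h = 0.5, n = 4.
h·[y(m₁) + y(m₂) + y(m₃) + y(m₄)] = 0.5·(5.916) = 2.95800.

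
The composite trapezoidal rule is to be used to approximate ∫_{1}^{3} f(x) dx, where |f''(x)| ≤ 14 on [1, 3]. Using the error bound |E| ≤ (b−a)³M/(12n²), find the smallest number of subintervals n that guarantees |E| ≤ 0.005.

44

Need 112/(12n²) ≤ 0.005.
n² ≥ 112/(12·0.005) = 1866.67 ⇒ n ≥ 43.2049, so the smallest n is 44.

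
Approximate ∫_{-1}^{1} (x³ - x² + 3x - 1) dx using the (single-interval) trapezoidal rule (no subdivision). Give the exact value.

-4

T = (b−a)/2 · [f(-1) + f(1)] = 1·[(-6) + 2] = -4.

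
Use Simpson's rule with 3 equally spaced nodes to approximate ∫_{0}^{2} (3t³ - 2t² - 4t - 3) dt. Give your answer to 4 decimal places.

-7.3333

h = (2 − 0)/2 = 1.
Nodes t₀,…,t₂ = 0, 1, 2.
f(t) = 3t³ - 2t² - 4t - 3: f₀=-3, f₁=-6, f₂=5.
(h/3)·[f₀ + 4f₁ + f₂] = 0.333333·(-22) = -7.3333.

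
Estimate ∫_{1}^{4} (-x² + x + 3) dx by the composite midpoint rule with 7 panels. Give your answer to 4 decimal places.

h = (4 − 1)/7 = 0.428571.
Midpoints m₁,…,m₇ = 1.214286, 1.642857, 2.071429, 2.5, 2.928571, 3.357143, 3.785714.
f(m₁)=2.739796, f(m₂)=1.943878, f(m₃)=0.780612, f(m₄)=-0.75, f(m₅)=-2.647959, f(m₆)=-4.913265, f(m₇)=-7.545918.
h·[f(m₁) + f(m₂) + f(m₃) + f(m₄) + f(m₅) + f(m₆) + f(m₇)] = 0.428571·(-10.392857) = -4.4541.

-4.4541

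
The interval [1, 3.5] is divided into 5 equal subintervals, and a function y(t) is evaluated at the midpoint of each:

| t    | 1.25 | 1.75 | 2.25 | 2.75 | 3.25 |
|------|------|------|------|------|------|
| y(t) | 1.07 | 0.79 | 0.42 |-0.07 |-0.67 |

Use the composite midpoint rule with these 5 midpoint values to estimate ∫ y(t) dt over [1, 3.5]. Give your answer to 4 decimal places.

h = 0.5, n = 5.
h·[y(m₁) + y(m₂) + y(m₃) + y(m₄) + y(m₅)] = 0.5·(1.54) = 0.7700.

0.7700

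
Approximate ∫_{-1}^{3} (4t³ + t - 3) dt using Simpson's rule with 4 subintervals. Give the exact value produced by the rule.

h = (3 − (-1))/4 = 1.
Nodes t₀,…,t₄ = -1, 0, 1, 2, 3.
f(t) = 4t³ + t - 3: f₀=-8, f₁=-3, f₂=2, f₃=31, f₄=108.
(h/3)·[f₀ + 4f₁ + 2f₂ + 4f₃ + f₄] = 0.333333·(216) = 72.

72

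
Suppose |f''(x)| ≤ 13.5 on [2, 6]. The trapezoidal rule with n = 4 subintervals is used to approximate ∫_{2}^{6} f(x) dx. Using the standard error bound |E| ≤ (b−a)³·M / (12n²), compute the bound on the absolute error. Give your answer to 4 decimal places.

|E| ≤ (4)³·13.5 / (12·4²) = 864/192 = 4.5000.

4.5000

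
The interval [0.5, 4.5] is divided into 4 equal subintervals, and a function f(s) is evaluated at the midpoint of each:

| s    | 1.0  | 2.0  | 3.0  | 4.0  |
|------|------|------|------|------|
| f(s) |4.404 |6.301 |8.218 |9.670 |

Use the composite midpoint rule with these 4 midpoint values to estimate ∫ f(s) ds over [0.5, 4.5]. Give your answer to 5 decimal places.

28.59300

h = 1, n = 4.
h·[y(m₁) + y(m₂) + y(m₃) + y(m₄)] = 1·(28.593) = 28.59300.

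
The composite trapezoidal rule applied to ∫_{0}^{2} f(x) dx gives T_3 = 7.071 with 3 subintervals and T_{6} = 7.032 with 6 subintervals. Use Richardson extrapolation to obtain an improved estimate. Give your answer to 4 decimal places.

R = (4·T_{6} − T_3) / 3 = (4·7.032 − 7.071)/3 = (21.057)/3 = 7.0190.

7.0190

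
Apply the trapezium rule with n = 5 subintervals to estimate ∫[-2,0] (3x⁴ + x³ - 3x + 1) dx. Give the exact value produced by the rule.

24.31488

h = (0 − (-2))/5 = 0.4.
Nodes x₀,…,x₅ = -2, -1.6, -1.2, -0.8, -0.4, 0.
f(x) = 3x⁴ + x³ - 3x + 1: f₀=47, f₁=21.3648, f₂=9.0928, f₃=4.1168, f₄=2.2128, f₅=1.
(h/2)·[f₀ + 2f₁ + 2f₂ + 2f₃ + 2f₄ + f₅] = 0.2·(121.5744) = 24.31488.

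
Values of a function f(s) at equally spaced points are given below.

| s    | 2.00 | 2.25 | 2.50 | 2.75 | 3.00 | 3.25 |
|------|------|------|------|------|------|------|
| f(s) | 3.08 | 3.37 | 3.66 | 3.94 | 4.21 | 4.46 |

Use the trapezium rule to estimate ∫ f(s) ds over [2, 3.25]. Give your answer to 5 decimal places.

4.73750

h = 0.25, n = 5.
(h/2)·[y₀ + 2y₁ + 2y₂ + 2y₃ + 2y₄ + y₅] = 0.125·(37.90) = 4.73750.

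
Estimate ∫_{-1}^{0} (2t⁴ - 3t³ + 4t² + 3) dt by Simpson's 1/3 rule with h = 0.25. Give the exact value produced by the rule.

h = (0 − (-1))/4 = 0.25.
Nodes t₀,…,t₄ = -1, -0.75, -0.5, -0.25, 0.
f(t) = 2t⁴ - 3t³ + 4t² + 3: f₀=12, f₁=7.1484375, f₂=4.5, f₃=3.3046875, f₄=3.
(h/3)·[f₀ + 4f₁ + 2f₂ + 4f₃ + f₄] = 0.083333·(65.8125) = 5.484375.

5.484375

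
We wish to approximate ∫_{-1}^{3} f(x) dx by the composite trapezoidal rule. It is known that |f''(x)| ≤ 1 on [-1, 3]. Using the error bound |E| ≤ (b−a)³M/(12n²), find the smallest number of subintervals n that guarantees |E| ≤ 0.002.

52

Need 64/(12n²) ≤ 0.002.
n² ≥ 64/(12·0.002) = 2666.67 ⇒ n ≥ 51.6398, so the smallest n is 52.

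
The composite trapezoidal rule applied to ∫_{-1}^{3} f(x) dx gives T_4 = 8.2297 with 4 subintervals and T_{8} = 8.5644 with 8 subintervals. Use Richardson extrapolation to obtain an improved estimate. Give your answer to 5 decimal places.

R = (4·T_{8} − T_4) / 3 = (4·8.5644 − 8.2297)/3 = (26.0279)/3 = 8.67597.

8.67597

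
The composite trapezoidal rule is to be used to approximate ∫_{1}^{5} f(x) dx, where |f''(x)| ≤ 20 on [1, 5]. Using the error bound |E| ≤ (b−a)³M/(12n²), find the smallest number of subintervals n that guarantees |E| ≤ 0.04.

52

Need 1280/(12n²) ≤ 0.04.
n² ≥ 1280/(12·0.04) = 2666.67 ⇒ n ≥ 51.6398, so the smallest n is 52.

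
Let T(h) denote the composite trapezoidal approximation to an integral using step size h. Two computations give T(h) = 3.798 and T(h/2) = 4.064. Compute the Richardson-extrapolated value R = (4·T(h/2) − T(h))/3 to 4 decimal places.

R = (4·T(h/2) − T(h)) / 3 = (4·4.064 − 3.798)/3 = (12.458)/3 = 4.1527.

4.1527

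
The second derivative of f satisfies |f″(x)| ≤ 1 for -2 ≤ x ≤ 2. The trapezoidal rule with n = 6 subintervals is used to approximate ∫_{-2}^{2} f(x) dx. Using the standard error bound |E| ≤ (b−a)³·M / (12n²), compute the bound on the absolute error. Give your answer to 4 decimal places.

0.1481

|E| ≤ (4)³·1 / (12·6²) = 64/432 = 0.1481.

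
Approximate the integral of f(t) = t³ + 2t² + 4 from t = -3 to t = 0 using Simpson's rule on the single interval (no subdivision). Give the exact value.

S = (b−a)/6 · [f(-3) + 4f(-1.5) + f(0)] = 0.5·[(-5) + 4·5.125 + 4] = 9.75.

9.75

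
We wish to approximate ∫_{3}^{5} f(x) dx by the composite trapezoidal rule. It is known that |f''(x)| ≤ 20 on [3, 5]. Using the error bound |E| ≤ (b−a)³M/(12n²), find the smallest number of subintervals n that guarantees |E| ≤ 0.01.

Need 160/(12n²) ≤ 0.01.
n² ≥ 160/(12·0.01) = 1333.33 ⇒ n ≥ 36.5148, so the smallest n is 37.

37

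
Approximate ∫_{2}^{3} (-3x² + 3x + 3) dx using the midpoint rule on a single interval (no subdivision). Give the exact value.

M = (b−a)·f(2.5) = 1·(-8.25) = -8.25.

-8.25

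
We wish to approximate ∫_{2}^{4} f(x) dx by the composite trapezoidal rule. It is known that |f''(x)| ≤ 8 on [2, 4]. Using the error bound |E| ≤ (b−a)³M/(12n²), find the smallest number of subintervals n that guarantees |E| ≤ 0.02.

Need 64/(12n²) ≤ 0.02.
n² ≥ 64/(12·0.02) = 266.667 ⇒ n ≥ 16.3299, so the smallest n is 17.

17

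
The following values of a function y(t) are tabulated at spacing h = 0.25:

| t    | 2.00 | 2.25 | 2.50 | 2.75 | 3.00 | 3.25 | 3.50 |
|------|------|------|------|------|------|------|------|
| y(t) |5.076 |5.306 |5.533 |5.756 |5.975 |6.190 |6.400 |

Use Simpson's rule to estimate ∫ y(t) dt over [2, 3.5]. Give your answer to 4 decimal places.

8.6250

h = 0.25, n = 6.
(h/3)·[y₀ + 4y₁ + 2y₂ + 4y₃ + 2y₄ + 4y₅ + y₆] = 0.083333·(103.500) = 8.6250.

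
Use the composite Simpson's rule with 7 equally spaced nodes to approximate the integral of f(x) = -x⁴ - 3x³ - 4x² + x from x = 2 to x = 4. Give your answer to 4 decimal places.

h = (4 − 2)/6 = 0.333333.
Nodes x₀,…,x₆ = 2, 2.333333, 2.666667, 3, 3.333333, 3.666667, 4.
f(x) = -x⁴ - 3x³ - 4x² + x: f₀=-54, f₁=-87.197531, f₂=-133.234568, f₃=-195, f₄=-275.679012, f₅=-378.753086, f₆=-508.
(h/3)·[f₀ + 4f₁ + 2f₂ + 4f₃ + 2f₄ + 4f₅ + f₆] = 0.111111·(-4023.629630) = -447.0700.

-447.0700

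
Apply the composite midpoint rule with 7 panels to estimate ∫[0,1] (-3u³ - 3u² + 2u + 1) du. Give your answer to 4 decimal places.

0.2628

h = (1 − 0)/7 = 0.142857.
Midpoints m₁,…,m₇ = 0.071429, 0.214286, 0.357143, 0.5, 0.642857, 0.785714, 0.928571.
f(m₁)=1.126458, f(m₂)=1.261297, f(m₃)=1.194971, f(m₄)=0.875, f(m₅)=0.248907, f(m₆)=-0.735787, f(m₇)=-2.131560.
h·[f(m₁) + f(m₂) + f(m₃) + f(m₄) + f(m₅) + f(m₆) + f(m₇)] = 0.142857·(1.839286) = 0.2628.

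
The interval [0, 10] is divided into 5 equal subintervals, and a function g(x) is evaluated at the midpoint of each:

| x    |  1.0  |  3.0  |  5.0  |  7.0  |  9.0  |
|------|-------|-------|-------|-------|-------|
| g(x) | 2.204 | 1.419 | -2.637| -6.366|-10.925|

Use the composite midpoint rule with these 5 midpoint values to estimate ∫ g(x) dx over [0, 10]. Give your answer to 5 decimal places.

-32.61000

h = 2, n = 5.
h·[y(m₁) + y(m₂) + y(m₃) + y(m₄) + y(m₅)] = 2·(-16.305) = -32.61000.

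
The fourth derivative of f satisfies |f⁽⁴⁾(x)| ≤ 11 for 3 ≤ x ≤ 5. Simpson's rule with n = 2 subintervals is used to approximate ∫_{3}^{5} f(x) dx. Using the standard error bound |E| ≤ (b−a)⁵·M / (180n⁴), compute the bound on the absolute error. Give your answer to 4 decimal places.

0.1222

|E| ≤ (2)⁵·11 / (180·2⁴) = 352/2880 = 0.1222.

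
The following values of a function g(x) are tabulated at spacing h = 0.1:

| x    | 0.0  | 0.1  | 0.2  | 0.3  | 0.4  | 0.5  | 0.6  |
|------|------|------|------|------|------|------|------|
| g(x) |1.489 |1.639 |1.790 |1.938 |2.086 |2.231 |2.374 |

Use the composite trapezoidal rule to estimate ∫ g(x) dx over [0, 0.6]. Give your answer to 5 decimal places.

1.16155

h = 0.1, n = 6.
(h/2)·[y₀ + 2y₁ + 2y₂ + 2y₃ + 2y₄ + 2y₅ + y₆] = 0.05·(23.231) = 1.16155.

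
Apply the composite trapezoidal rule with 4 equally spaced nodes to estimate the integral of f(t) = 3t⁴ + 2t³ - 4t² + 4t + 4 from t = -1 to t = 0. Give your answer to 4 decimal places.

h = (0 − (-1))/3 = 0.333333.
Nodes t₀,…,t₃ = -1, -0.666667, -0.333333, 0.
f(t) = 3t⁴ + 2t³ - 4t² + 4t + 4: f₀=-3, f₁=-0.444444, f₂=2.185185, f₃=4.
(h/2)·[f₀ + 2f₁ + 2f₂ + f₃] = 0.166667·(4.481481) = 0.7469.

0.7469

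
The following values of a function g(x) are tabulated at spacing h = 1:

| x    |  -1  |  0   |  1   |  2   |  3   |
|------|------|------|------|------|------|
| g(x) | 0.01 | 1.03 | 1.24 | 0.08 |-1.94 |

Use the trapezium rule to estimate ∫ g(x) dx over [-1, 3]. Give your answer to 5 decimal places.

h = 1, n = 4.
(h/2)·[y₀ + 2y₁ + 2y₂ + 2y₃ + y₄] = 0.5·(2.77) = 1.38500.

1.38500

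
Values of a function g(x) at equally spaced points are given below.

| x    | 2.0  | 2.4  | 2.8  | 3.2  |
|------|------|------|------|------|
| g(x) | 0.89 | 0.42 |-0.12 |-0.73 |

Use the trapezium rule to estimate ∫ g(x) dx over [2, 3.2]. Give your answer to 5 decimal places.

0.15200

h = 0.4, n = 3.
(h/2)·[y₀ + 2y₁ + 2y₂ + y₃] = 0.2·(0.76) = 0.15200.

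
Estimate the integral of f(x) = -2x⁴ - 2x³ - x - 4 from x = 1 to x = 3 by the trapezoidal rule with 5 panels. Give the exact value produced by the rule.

-152.20992

h = (3 − 1)/5 = 0.4.
Nodes x₀,…,x₅ = 1, 1.4, 1.8, 2.2, 2.6, 3.
f(x) = -2x⁴ - 2x³ - x - 4: f₀=-9, f₁=-18.5712, f₂=-38.4592, f₃=-74.3472, f₄=-133.1472, f₅=-223.
(h/2)·[f₀ + 2f₁ + 2f₂ + 2f₃ + 2f₄ + f₅] = 0.2·(-761.0496) = -152.20992.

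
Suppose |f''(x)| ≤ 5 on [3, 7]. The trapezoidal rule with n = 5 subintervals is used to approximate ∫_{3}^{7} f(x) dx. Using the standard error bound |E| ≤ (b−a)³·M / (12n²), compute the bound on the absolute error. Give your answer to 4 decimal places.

1.0667

|E| ≤ (4)³·5 / (12·5²) = 320/300 = 1.0667.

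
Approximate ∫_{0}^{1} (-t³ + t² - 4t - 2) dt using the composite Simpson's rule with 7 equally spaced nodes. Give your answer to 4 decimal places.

-3.9167

h = (1 − 0)/6 = 0.166667.
Nodes t₀,…,t₆ = 0, 0.166667, 0.333333, 0.5, 0.666667, 0.833333, 1.
f(t) = -t³ + t² - 4t - 2: f₀=-2, f₁=-2.643519, f₂=-3.259259, f₃=-3.875, f₄=-4.518519, f₅=-5.217593, f₆=-6.
(h/3)·[f₀ + 4f₁ + 2f₂ + 4f₃ + 2f₄ + 4f₅ + f₆] = 0.055556·(-70.5) = -3.9167.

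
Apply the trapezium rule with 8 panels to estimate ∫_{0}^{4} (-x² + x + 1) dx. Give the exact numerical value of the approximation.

h = (4 − 0)/8 = 0.5.
Nodes x₀,…,x₈ = 0, 0.5, 1, 1.5, 2, 2.5, 3, 3.5, 4.
f(x) = -x² + x + 1: f₀=1, f₁=1.25, f₂=1, f₃=0.25, f₄=-1, f₅=-2.75, f₆=-5, f₇=-7.75, f₈=-11.
(h/2)·[f₀ + 2f₁ + 2f₂ + 2f₃ + 2f₄ + 2f₅ + 2f₆ + 2f₇ + f₈] = 0.25·(-38) = -9.5.

-9.5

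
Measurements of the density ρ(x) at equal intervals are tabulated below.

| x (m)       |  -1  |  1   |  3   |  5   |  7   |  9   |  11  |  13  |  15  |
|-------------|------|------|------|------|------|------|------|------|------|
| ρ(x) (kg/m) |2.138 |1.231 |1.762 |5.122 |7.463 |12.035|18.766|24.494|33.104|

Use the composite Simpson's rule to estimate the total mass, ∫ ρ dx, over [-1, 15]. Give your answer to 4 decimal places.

175.1680

h = 2, n = 8.
(h/3)·[y₀ + 4y₁ + 2y₂ + 4y₃ + 2y₄ + 4y₅ + 2y₆ + 4y₇ + y₈] = 0.666667·(262.752) = 175.1680.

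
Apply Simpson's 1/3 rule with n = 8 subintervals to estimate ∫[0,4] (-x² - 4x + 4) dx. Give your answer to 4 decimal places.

h = (4 − 0)/8 = 0.5.
Nodes x₀,…,x₈ = 0, 0.5, 1, 1.5, 2, 2.5, 3, 3.5, 4.
f(x) = -x² - 4x + 4: f₀=4, f₁=1.75, f₂=-1, f₃=-4.25, f₄=-8, f₅=-12.25, f₆=-17, f₇=-22.25, f₈=-28.
(h/3)·[f₀ + 4f₁ + 2f₂ + 4f₃ + 2f₄ + 4f₅ + 2f₆ + 4f₇ + f₈] = 0.166667·(-224) = -37.3333.

-37.3333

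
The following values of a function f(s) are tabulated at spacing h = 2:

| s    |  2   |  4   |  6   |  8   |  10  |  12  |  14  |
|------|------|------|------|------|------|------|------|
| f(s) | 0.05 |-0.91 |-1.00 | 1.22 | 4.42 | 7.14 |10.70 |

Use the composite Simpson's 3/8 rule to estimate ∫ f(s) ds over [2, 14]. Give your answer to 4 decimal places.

h = 2, n = 6.
(3h/8)·[y₀ + 3y₁ + 3y₂ + 2y₃ + 3y₄ + 3y₅ + y₆] = 0.75·(42.14) = 31.6050.

31.6050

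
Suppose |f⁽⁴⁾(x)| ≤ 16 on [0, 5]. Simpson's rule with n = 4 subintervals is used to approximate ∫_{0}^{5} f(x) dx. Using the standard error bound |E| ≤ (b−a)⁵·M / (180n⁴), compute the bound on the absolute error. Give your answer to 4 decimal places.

1.0851

|E| ≤ (5)⁵·16 / (180·4⁴) = 50000/46080 = 1.0851.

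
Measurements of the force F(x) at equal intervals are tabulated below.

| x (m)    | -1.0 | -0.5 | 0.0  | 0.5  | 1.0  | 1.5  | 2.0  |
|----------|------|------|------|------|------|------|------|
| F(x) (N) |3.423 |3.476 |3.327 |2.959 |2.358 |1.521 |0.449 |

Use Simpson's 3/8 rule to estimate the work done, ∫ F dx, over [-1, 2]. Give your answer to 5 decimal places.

7.84425

h = 0.5, n = 6.
(3h/8)·[y₀ + 3y₁ + 3y₂ + 2y₃ + 3y₄ + 3y₅ + y₆] = 0.1875·(41.836) = 7.84425.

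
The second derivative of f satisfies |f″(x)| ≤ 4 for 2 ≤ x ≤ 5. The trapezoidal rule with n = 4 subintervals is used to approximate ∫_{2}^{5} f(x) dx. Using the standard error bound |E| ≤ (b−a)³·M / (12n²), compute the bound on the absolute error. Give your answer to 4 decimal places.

0.5625

|E| ≤ (3)³·4 / (12·4²) = 108/192 = 0.5625.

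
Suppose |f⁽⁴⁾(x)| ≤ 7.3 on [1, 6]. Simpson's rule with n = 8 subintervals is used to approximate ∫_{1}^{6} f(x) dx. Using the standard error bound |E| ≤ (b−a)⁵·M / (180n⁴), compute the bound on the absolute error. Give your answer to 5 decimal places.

0.03094

|E| ≤ (5)⁵·7.3 / (180·8⁴) = 22812.5/737280 = 0.03094.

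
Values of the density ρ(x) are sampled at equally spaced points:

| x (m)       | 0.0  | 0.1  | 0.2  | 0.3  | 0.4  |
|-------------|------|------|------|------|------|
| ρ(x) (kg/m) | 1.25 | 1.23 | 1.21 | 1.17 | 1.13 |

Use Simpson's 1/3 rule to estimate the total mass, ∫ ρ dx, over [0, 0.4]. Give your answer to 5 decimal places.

h = 0.1, n = 4.
(h/3)·[y₀ + 4y₁ + 2y₂ + 4y₃ + y₄] = 0.033333·(14.40) = 0.48000.

0.48000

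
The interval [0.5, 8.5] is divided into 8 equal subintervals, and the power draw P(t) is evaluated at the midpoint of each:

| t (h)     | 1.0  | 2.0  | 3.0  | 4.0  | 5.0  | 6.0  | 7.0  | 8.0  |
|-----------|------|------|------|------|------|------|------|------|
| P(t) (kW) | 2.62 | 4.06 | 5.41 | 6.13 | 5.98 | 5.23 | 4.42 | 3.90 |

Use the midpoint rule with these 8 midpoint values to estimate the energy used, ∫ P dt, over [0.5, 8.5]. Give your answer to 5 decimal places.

h = 1, n = 8.
h·[y(m₁) + y(m₂) + y(m₃) + y(m₄) + y(m₅) + y(m₆) + y(m₇) + y(m₈)] = 1·(37.75) = 37.75000.

37.75000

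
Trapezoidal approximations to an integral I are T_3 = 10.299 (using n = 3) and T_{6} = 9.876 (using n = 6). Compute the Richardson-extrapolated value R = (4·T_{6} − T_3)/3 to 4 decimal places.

9.7350

R = (4·T_{6} − T_3) / 3 = (4·9.876 − 10.299)/3 = (29.205)/3 = 9.7350.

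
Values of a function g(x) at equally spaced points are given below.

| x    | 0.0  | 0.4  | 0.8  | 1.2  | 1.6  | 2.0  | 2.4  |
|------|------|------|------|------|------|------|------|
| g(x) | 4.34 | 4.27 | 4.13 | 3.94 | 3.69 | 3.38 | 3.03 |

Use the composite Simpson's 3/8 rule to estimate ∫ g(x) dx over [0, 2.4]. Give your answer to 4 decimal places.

h = 0.4, n = 6.
(3h/8)·[y₀ + 3y₁ + 3y₂ + 2y₃ + 3y₄ + 3y₅ + y₆] = 0.15·(61.66) = 9.2490.

9.2490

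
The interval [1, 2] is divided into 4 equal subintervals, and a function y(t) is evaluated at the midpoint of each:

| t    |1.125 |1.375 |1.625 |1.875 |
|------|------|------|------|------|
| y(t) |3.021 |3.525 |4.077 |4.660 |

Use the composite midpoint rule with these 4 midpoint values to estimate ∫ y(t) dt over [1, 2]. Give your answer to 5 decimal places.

h = 0.25, n = 4.
h·[y(m₁) + y(m₂) + y(m₃) + y(m₄)] = 0.25·(15.283) = 3.82075.

3.82075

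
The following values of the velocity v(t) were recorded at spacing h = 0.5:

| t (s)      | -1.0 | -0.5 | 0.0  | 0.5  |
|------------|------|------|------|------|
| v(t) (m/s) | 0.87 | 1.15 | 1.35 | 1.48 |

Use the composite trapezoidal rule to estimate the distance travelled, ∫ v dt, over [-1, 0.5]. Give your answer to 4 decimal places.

1.8375

h = 0.5, n = 3.
(h/2)·[y₀ + 2y₁ + 2y₂ + y₃] = 0.25·(7.35) = 1.8375.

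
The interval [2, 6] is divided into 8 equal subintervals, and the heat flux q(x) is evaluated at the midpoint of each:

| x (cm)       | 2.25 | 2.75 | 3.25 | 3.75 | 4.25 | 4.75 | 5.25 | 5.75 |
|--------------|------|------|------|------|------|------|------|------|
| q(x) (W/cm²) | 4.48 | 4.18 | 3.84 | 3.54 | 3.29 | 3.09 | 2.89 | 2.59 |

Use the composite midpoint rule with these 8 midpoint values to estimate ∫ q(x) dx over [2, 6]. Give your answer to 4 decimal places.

h = 0.5, n = 8.
h·[y(m₁) + y(m₂) + y(m₃) + y(m₄) + y(m₅) + y(m₆) + y(m₇) + y(m₈)] = 0.5·(27.90) = 13.9500.

13.9500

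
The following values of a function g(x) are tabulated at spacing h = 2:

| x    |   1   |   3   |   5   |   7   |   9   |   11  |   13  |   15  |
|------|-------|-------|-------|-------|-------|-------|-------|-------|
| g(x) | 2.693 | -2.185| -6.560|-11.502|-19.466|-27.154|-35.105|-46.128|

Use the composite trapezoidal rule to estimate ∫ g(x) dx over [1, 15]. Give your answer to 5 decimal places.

h = 2, n = 7.
(h/2)·[y₀ + 2y₁ + 2y₂ + 2y₃ + 2y₄ + 2y₅ + 2y₆ + y₇] = 1·(-247.379) = -247.37900.

-247.37900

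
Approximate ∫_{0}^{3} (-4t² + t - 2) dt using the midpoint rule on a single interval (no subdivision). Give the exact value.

-28.5

M = (b−a)·f(1.5) = 3·(-9.5) = -28.5.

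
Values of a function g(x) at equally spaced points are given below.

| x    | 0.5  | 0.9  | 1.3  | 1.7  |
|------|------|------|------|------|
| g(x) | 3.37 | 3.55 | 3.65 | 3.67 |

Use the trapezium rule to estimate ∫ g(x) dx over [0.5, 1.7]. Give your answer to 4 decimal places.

h = 0.4, n = 3.
(h/2)·[y₀ + 2y₁ + 2y₂ + y₃] = 0.2·(21.44) = 4.2880.

4.2880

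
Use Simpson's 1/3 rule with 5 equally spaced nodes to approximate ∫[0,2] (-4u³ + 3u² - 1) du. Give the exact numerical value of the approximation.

-10

h = (2 − 0)/4 = 0.5.
Nodes u₀,…,u₄ = 0, 0.5, 1, 1.5, 2.
f(u) = -4u³ + 3u² - 1: f₀=-1, f₁=-0.75, f₂=-2, f₃=-7.75, f₄=-21.
(h/3)·[f₀ + 4f₁ + 2f₂ + 4f₃ + f₄] = 0.166667·(-60) = -10.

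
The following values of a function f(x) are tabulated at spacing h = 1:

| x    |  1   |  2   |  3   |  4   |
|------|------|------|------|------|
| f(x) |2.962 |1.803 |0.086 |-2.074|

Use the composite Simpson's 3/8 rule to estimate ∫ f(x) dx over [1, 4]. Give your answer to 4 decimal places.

2.4581

h = 1, n = 3.
(3h/8)·[y₀ + 3y₁ + 3y₂ + y₃] = 0.375·(6.555) = 2.4581.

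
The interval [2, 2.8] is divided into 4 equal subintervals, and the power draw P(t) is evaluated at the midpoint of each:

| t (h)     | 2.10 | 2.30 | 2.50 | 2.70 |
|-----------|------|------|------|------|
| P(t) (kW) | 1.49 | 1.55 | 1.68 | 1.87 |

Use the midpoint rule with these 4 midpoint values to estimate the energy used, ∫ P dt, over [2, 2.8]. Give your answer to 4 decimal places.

1.3180

h = 0.2, n = 4.
h·[y(m₁) + y(m₂) + y(m₃) + y(m₄)] = 0.2·(6.59) = 1.3180.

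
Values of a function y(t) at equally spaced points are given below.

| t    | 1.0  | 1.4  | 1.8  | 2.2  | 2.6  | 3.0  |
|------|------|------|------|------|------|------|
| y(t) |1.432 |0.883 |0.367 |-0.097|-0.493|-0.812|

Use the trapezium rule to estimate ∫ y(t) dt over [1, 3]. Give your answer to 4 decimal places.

0.3880

h = 0.4, n = 5.
(h/2)·[y₀ + 2y₁ + 2y₂ + 2y₃ + 2y₄ + y₅] = 0.2·(1.940) = 0.3880.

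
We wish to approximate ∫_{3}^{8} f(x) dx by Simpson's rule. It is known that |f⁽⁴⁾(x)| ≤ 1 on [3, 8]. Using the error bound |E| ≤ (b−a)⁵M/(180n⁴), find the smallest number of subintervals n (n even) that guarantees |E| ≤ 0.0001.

Need 3125/(180n⁴) ≤ 0.0001.
n⁴ ≥ 3125/(180·0.0001) = 173611 ⇒ n ≥ 20.4124, so the smallest even n is 22. (n must be even for Simpson's rule.)

22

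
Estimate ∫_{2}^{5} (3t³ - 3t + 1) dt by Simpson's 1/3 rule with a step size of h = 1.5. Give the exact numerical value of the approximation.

h = (5 − 2)/2 = 1.5.
Nodes t₀,…,t₂ = 2, 3.5, 5.
f(t) = 3t³ - 3t + 1: f₀=19, f₁=119.125, f₂=361.
(h/3)·[f₀ + 4f₁ + f₂] = 0.5·(856.5) = 428.25.

428.25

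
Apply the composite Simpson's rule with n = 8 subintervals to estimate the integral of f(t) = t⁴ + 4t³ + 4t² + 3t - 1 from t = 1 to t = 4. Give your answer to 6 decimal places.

563.107910

h = (4 − 1)/8 = 0.375.
Nodes t₀,…,t₈ = 1, 1.375, 1.75, 2.125, 2.5, 2.875, 3.25, 3.625, 4.
f(t) = t⁴ + 4t³ + 4t² + 3t - 1: f₀=11, f₁=24.660400390625, f₂=47.31640625, f₃=82.211181640625, f₄=133.0625, f₅=204.062744140625, f₆=299.87890625, f₇=425.652587890625, f₈=587.
(h/3)·[f₀ + 4f₁ + 2f₂ + 4f₃ + 2f₄ + 4f₅ + 2f₆ + 4f₇ + f₈] = 0.125·(4504.86328125) = 563.107910.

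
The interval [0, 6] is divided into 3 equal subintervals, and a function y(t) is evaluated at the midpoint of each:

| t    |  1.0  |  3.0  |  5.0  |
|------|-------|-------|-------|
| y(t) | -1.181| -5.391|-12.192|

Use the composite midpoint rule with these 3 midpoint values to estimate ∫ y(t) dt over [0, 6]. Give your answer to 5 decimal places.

h = 2, n = 3.
h·[y(m₁) + y(m₂) + y(m₃)] = 2·(-18.764) = -37.52800.

-37.52800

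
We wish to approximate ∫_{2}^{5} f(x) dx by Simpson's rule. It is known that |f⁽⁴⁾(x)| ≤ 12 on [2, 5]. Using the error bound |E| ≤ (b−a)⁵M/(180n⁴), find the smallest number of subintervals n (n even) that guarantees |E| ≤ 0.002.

10

Need 2916/(180n⁴) ≤ 0.002.
n⁴ ≥ 2916/(180·0.002) = 8100 ⇒ n ≥ 9.4868, so the smallest even n is 10. (n must be even for Simpson's rule.)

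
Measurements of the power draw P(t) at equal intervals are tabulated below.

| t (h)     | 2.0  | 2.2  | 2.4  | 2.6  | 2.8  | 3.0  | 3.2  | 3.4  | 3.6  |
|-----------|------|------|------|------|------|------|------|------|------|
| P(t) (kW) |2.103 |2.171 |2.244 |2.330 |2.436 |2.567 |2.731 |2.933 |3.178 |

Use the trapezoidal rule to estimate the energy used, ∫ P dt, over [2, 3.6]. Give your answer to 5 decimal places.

4.01050

h = 0.2, n = 8.
(h/2)·[y₀ + 2y₁ + 2y₂ + 2y₃ + 2y₄ + 2y₅ + 2y₆ + 2y₇ + y₈] = 0.1·(40.105) = 4.01050.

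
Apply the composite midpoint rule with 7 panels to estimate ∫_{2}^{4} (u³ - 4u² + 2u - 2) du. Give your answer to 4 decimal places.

-6.7347

h = (4 − 2)/7 = 0.285714.
Midpoints m₁,…,m₇ = 2.142857, 2.428571, 2.714286, 3, 3.285714, 3.571429, 3.857143.
f(m₁)=-6.241983, f(m₂)=-6.411079, f(m₃)=-6.043732, f(m₄)=-5, f(m₅)=-3.139942, f(m₆)=-0.323615, f(m₇)=3.588921.
h·[f(m₁) + f(m₂) + f(m₃) + f(m₄) + f(m₅) + f(m₆) + f(m₇)] = 0.285714·(-23.571429) = -6.7347.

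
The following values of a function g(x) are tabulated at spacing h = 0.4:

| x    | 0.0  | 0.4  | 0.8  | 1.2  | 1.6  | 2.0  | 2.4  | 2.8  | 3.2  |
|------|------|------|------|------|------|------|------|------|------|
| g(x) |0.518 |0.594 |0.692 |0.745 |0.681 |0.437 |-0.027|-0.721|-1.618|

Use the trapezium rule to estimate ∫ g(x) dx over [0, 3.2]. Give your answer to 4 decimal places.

h = 0.4, n = 8.
(h/2)·[y₀ + 2y₁ + 2y₂ + 2y₃ + 2y₄ + 2y₅ + 2y₆ + 2y₇ + y₈] = 0.2·(3.702) = 0.7404.

0.7404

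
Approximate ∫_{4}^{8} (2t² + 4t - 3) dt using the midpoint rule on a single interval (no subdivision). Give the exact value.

372

M = (b−a)·f(6) = 4·(93) = 372.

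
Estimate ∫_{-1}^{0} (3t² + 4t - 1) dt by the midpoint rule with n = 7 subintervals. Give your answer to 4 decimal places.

h = (0 − (-1))/7 = 0.142857.
Midpoints m₁,…,m₇ = -0.928571, -0.785714, -0.642857, -0.5, -0.357143, -0.214286, -0.071429.
f(m₁)=-2.127551, f(m₂)=-2.290816, f(m₃)=-2.331633, f(m₄)=-2.25, f(m₅)=-2.045918, f(m₆)=-1.719388, f(m₇)=-1.270408.
h·[f(m₁) + f(m₂) + f(m₃) + f(m₄) + f(m₅) + f(m₆) + f(m₇)] = 0.142857·(-14.035714) = -2.0051.

-2.0051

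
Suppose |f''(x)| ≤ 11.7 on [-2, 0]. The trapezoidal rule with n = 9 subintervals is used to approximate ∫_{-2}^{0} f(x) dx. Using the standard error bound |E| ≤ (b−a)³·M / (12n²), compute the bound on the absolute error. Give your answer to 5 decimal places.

|E| ≤ (2)³·11.7 / (12·9²) = 93.6/972 = 0.09630.

0.09630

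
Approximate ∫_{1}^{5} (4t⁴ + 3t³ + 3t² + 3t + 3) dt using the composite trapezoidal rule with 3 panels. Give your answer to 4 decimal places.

h = (5 − 1)/3 = 1.333333.
Nodes t₀,…,t₃ = 1, 2.333333, 3.666667, 5.
f(t) = 4t⁴ + 3t³ + 3t² + 3t + 3: f₀=16, f₁=183.012346, f₂=925.234568, f₃=2968.
(h/2)·[f₀ + 2f₁ + 2f₂ + f₃] = 0.666667·(5200.493827) = 3466.9959.

3466.9959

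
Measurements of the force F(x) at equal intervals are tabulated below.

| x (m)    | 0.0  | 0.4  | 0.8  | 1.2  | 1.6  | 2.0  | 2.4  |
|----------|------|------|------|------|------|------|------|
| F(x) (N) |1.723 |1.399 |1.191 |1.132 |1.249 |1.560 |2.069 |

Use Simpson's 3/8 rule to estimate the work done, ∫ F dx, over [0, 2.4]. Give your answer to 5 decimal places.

3.33795

h = 0.4, n = 6.
(3h/8)·[y₀ + 3y₁ + 3y₂ + 2y₃ + 3y₄ + 3y₅ + y₆] = 0.15·(22.253) = 3.33795.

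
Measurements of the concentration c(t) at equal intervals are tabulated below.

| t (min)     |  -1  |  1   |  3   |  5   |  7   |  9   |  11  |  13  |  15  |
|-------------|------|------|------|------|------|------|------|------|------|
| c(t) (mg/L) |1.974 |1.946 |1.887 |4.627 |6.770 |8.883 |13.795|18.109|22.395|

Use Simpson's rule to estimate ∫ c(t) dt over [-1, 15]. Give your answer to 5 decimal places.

135.68867

h = 2, n = 8.
(h/3)·[y₀ + 4y₁ + 2y₂ + 4y₃ + 2y₄ + 4y₅ + 2y₆ + 4y₇ + y₈] = 0.666667·(203.533) = 135.68867.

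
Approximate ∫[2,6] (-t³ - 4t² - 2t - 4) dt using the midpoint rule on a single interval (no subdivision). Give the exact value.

M = (b−a)·f(4) = 4·(-140) = -560.

-560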